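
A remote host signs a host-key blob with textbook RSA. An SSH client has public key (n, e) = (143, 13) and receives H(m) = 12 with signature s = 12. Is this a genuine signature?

s^13 mod 143 = 12
Since 12 equals the digest 12, verification succeeds.

genuine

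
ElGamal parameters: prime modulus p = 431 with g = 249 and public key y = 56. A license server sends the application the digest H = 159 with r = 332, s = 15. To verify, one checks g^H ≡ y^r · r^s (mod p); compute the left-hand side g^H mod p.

249^2 = 62001 ≡ 368
249^4 ≡ 368^2 = 135424 ≡ 90
249^8 ≡ 90^2 = 8100 ≡ 342
249^16 ≡ 342^2 = 116964 ≡ 163
249^32 ≡ 163^2 = 26569 ≡ 278
249^64 ≡ 278^2 = 77284 ≡ 135
249^128 ≡ 135^2 = 18225 ≡ 123
159 = 128 + 16 + 8 + 4 + 2 + 1, so 249^159 ≡ 123·163·342·90·368·249 ≡ 371 (mod 431)

371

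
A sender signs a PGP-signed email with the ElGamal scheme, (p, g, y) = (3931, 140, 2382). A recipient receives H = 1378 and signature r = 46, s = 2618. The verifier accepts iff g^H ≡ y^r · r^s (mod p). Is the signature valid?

invalid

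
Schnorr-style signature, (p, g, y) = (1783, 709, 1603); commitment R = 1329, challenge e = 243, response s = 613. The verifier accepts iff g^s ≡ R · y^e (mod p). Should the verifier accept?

accept

g^s mod p:
709^2 = 502681 ≡ 1658
709^4 ≡ 1658^2 = 2748964 ≡ 1361
709^8 ≡ 1361^2 = 1852321 ≡ 1567
709^16 ≡ 1567^2 = 2455489 ≡ 298
709^32 ≡ 298^2 = 88804 ≡ 1437
709^64 ≡ 1437^2 = 2064969 ≡ 255
709^128 ≡ 255^2 = 65025 ≡ 837
709^256 ≡ 837^2 = 700569 ≡ 1633
709^512 ≡ 1633^2 = 2666689 ≡ 1104
613 = 512 + 64 + 32 + 4 + 1, so 709^613 ≡ 1104·255·1437·1361·709 ≡ 1329 (mod 1783)
R · y^e mod p:
1603^2 = 2569609 ≡ 306
1603^4 ≡ 306^2 = 93636 ≡ 920
1603^8 ≡ 920^2 = 846400 ≡ 1258
1603^16 ≡ 1258^2 = 1582564 ≡ 1043
1603^32 ≡ 1043^2 = 1087849 ≡ 219
1603^64 ≡ 219^2 = 47961 ≡ 1603
1603^128 ≡ 1603^2 = 2569609 ≡ 306
243 = 128 + 64 + 32 + 16 + 2 + 1, so 1603^243 ≡ 306·1603·219·1043·306·1603 ≡ 1 (mod 1783)
1329·1 = 1329 ≡ 1329 (mod 1783)
1329 ≡ 1329 (mod 1783); signature holds.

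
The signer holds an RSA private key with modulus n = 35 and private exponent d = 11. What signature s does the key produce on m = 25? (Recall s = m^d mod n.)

m^2 ≡ 25^2 = 625 ≡ 30
m^4 ≡ 30^2 = 900 ≡ 25
m^8 ≡ 25^2 = 625 ≡ 30
11 = 8 + 2 + 1, so m^11 ≡ 30·30·25 ≡ 30 (mod 35)

30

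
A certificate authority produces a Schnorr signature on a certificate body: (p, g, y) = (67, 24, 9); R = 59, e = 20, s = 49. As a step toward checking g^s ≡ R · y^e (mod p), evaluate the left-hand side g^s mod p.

Squares mod 67: 24^1≡24, 24^2≡40, 24^4≡59, 24^8≡64, 24^16≡9, 24^32≡14
49 = 32 + 16 + 1, so 24^49 ≡ 14·9·24 ≡ 9 (mod 67)

9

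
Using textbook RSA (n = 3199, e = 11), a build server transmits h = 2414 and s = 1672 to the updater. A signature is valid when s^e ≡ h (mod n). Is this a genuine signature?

genuine

Squares mod 3199: s^1≡1672, s^2≡2857, s^4≡1800, s^8≡2612
11 = 8 + 2 + 1, so s^11 ≡ 2612·2857·1672 ≡ 2414 (mod 3199)
Since 2414 equals the digest 2414, verification succeeds.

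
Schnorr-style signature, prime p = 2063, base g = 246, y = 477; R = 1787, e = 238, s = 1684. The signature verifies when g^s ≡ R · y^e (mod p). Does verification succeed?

passes

g^s mod p:
246^2 = 60516 ≡ 689
246^4 ≡ 689^2 = 474721 ≡ 231
246^8 ≡ 231^2 = 53361 ≡ 1786
246^16 ≡ 1786^2 = 3189796 ≡ 398
246^32 ≡ 398^2 = 158404 ≡ 1616
246^64 ≡ 1616^2 = 2611456 ≡ 1761
246^128 ≡ 1761^2 = 3101121 ≡ 432
246^256 ≡ 432^2 = 186624 ≡ 954
246^512 ≡ 954^2 = 910116 ≡ 333
246^1024 ≡ 333^2 = 110889 ≡ 1550
1684 = 1024 + 512 + 128 + 16 + 4, so 246^1684 ≡ 1550·333·432·398·231 ≡ 1905 (mod 2063)
R · y^e mod p:
477^2 = 227529 ≡ 599
477^4 ≡ 599^2 = 358801 ≡ 1902
477^8 ≡ 1902^2 = 3617604 ≡ 1165
477^16 ≡ 1165^2 = 1357225 ≡ 1834
477^32 ≡ 1834^2 = 3363556 ≡ 866
477^64 ≡ 866^2 = 749956 ≡ 1087
477^128 ≡ 1087^2 = 1181569 ≡ 1533
238 = 128 + 64 + 32 + 8 + 4 + 2, so 477^238 ≡ 1533·1087·866·1165·1902·599 ≡ 464 (mod 2063)
1787·464 = 829168 ≡ 1905 (mod 2063)
1905 ≡ 1905 (mod 2063); signature holds.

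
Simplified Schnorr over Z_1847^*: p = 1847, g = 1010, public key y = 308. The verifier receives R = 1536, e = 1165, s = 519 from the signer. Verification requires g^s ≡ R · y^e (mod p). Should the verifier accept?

g^s mod p:
Squares mod 1847: 1010^1≡1010, 1010^2≡556, 1010^4≡687, 1010^8≡984, 1010^16≡428, 1010^32≡331, 1010^64≡588, 1010^128≡355, 1010^256≡429, 1010^512≡1188
519 = 512 + 4 + 2 + 1, so 1010^519 ≡ 1188·687·556·1010 ≡ 927 (mod 1847)
R · y^e mod p:
Squares mod 1847: 308^1≡308, 308^2≡667, 308^4≡1609, 308^8≡1234, 308^16≡828, 308^32≡347, 308^64≡354, 308^128≡1567, 308^256≡826, 308^512≡733, 308^1024≡1659
1165 = 1024 + 128 + 8 + 4 + 1, so 308^1165 ≡ 1659·1567·1234·1609·308 ≡ 768 (mod 1847)
1536·768 = 1179648 ≡ 1262 (mod 1847)
927 ≠ 1262; the check fails.

reject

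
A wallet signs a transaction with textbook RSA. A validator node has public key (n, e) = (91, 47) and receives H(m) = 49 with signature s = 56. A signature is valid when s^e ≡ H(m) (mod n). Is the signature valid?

valid

Squares mod 91: s^1≡56, s^2≡42, s^4≡35, s^8≡42, s^16≡35, s^32≡42
47 = 32 + 8 + 4 + 2 + 1, so s^47 ≡ 42·42·35·42·56 ≡ 49 (mod 91)
49 = H(m), so the signature checks out.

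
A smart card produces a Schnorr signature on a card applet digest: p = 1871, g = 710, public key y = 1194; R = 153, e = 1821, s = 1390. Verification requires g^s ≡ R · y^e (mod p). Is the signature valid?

g^s mod p:
710^2 = 504100 ≡ 801
710^4 ≡ 801^2 = 641601 ≡ 1719
710^8 ≡ 1719^2 = 2954961 ≡ 652
710^16 ≡ 652^2 = 425104 ≡ 387
710^32 ≡ 387^2 = 149769 ≡ 89
710^64 ≡ 89^2 = 7921 ≡ 437
710^128 ≡ 437^2 = 190969 ≡ 127
710^256 ≡ 127^2 = 16129 ≡ 1161
710^512 ≡ 1161^2 = 1347921 ≡ 801
710^1024 ≡ 801^2 = 641601 ≡ 1719
1390 = 1024 + 256 + 64 + 32 + 8 + 4 + 2, so 710^1390 ≡ 1719·1161·437·89·652·1719·801 ≡ 208 (mod 1871)
R · y^e mod p:
1194^2 = 1425636 ≡ 1805
1194^4 ≡ 1805^2 = 3258025 ≡ 614
1194^8 ≡ 614^2 = 376996 ≡ 925
1194^16 ≡ 925^2 = 855625 ≡ 578
1194^32 ≡ 578^2 = 334084 ≡ 1046
1194^64 ≡ 1046^2 = 1094116 ≡ 1452
1194^128 ≡ 1452^2 = 2108304 ≡ 1558
1194^256 ≡ 1558^2 = 2427364 ≡ 677
1194^512 ≡ 677^2 = 458329 ≡ 1805
1194^1024 ≡ 1805^2 = 3258025 ≡ 614
1821 = 1024 + 512 + 256 + 16 + 8 + 4 + 1, so 1194^1821 ≡ 614·1805·677·578·925·614·1194 ≡ 1380 (mod 1871)
153·1380 = 211140 ≡ 1588 (mod 1871)
208 ≠ 1588; the check fails.

invalid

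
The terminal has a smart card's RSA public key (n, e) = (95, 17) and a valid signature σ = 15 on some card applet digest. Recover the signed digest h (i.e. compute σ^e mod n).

90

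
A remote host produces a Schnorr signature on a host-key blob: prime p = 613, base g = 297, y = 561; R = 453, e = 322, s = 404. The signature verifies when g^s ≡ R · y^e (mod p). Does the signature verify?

verifies

g^s mod p:
297^2 = 88209 ≡ 550
297^4 ≡ 550^2 = 302500 ≡ 291
297^8 ≡ 291^2 = 84681 ≡ 87
297^16 ≡ 87^2 = 7569 ≡ 213
297^32 ≡ 213^2 = 45369 ≡ 7
297^64 ≡ 7^2 = 49
297^128 ≡ 49^2 = 2401 ≡ 562
297^256 ≡ 562^2 = 315844 ≡ 149
404 = 256 + 128 + 16 + 4, so 297^404 ≡ 149·562·213·291 ≡ 154 (mod 613)
R · y^e mod p:
561^2 = 314721 ≡ 252
561^4 ≡ 252^2 = 63504 ≡ 365
561^8 ≡ 365^2 = 133225 ≡ 204
561^16 ≡ 204^2 = 41616 ≡ 545
561^32 ≡ 545^2 = 297025 ≡ 333
561^64 ≡ 333^2 = 110889 ≡ 549
561^128 ≡ 549^2 = 301401 ≡ 418
561^256 ≡ 418^2 = 174724 ≡ 19
322 = 256 + 64 + 2, so 561^322 ≡ 19·549·252 ≡ 68 (mod 613)
453·68 = 30804 ≡ 154 (mod 613)
154 ≡ 154 (mod 613); signature holds.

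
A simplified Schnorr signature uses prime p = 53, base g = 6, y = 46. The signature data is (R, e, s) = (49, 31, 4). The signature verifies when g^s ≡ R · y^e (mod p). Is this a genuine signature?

genuine

g^s mod p:
Squares mod 53: 6^1≡6, 6^2≡36, 6^4≡24
6^4 ≡ 24 (mod 53)
R · y^e mod p:
Squares mod 53: 46^1≡46, 46^2≡49, 46^4≡16, 46^8≡44, 46^16≡28
31 = 16 + 8 + 4 + 2 + 1, so 46^31 ≡ 28·44·16·49·46 ≡ 47 (mod 53)
49·47 = 2303 ≡ 24 (mod 53)
24 ≡ 24 (mod 53); signature holds.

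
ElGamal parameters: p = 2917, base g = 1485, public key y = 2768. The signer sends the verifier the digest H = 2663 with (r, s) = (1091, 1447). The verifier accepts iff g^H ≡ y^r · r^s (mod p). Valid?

yes

Left side g^H mod p:
Squares mod 2917: 1485^1≡1485, 1485^2≡2890, 1485^4≡729, 1485^8≡547, 1485^16≡1675, 1485^32≡2388, 1485^64≡2726, 1485^128≡1477, 1485^256≡2530, 1485^512≡1002, 1485^1024≡556, 1485^2048≡2851
2663 = 2048 + 512 + 64 + 32 + 4 + 2 + 1, so 1485^2663 ≡ 2851·1002·2726·2388·729·2890·1485 ≡ 1189 (mod 2917)
Right side y^r · r^s mod p:
Squares mod 2917: 2768^1≡2768, 2768^2≡1782, 2768^4≡1828, 2768^8≡1619, 2768^16≡1695, 2768^32≡2697, 2768^64≡1728, 2768^128≡1893, 2768^256≡1373, 2768^512≡747, 2768^1024≡862
1091 = 1024 + 64 + 2 + 1, so 2768^1091 ≡ 862·1728·1782·2768 ≡ 1696 (mod 2917)
Squares mod 2917: 1091^1≡1091, 1091^2≡145, 1091^4≡606, 1091^8≡2611, 1091^16≡292, 1091^32≡671, 1091^64≡1023, 1091^128≡2243, 1091^256≡2141, 1091^512≡1274, 1091^1024≡1224
1447 = 1024 + 256 + 128 + 32 + 4 + 2 + 1, so 1091^1447 ≡ 1224·2141·2243·671·606·145·1091 ≡ 1485 (mod 2917)
1696·1485 = 2518560 ≡ 1189 (mod 2917)
1189 ≡ 1189 (mod 2917), so the signature is genuine.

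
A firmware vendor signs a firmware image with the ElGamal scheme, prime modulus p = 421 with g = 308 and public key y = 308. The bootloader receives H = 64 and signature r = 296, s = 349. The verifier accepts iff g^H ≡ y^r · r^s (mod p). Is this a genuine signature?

forged

Left side g^H mod p:
Squares mod 421: 308^1≡308, 308^2≡139, 308^4≡376, 308^8≡341, 308^16≡85, 308^32≡68, 308^64≡414
308^64 ≡ 414 (mod 421)
Right side y^r · r^s mod p:
Squares mod 421: 308^1≡308, 308^2≡139, 308^4≡376, 308^8≡341, 308^16≡85, 308^32≡68, 308^64≡414, 308^128≡49, 308^256≡296
296 = 256 + 32 + 8, so 308^296 ≡ 296·68·341 ≡ 85 (mod 421)
Squares mod 421: 296^1≡296, 296^2≡48, 296^4≡199, 296^8≡27, 296^16≡308, 296^32≡139, 296^64≡376, 296^128≡341, 296^256≡85
349 = 256 + 64 + 16 + 8 + 4 + 1, so 296^349 ≡ 85·376·308·27·199·296 ≡ 357 (mod 421)
85·357 = 30345 ≡ 33 (mod 421)
414 ≠ 33, so verification fails.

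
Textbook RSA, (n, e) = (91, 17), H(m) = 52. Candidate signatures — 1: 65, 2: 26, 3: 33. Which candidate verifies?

2

Candidate 1: Squares mod 91: 65^1≡65, 65^2≡39, 65^4≡65, 65^8≡39, 65^16≡65; 17 = 16 + 1, so 65^17 ≡ 65·65 ≡ 39 (mod 91)
Candidate 2: Squares mod 91: 26^1≡26, 26^2≡39, 26^4≡65, 26^8≡39, 26^16≡65; 17 = 16 + 1, so 26^17 ≡ 65·26 ≡ 52 (mod 91)
  → matches H(m) = 52
Candidate 3: Squares mod 91: 33^1≡33, 33^2≡88, 33^4≡9, 33^8≡81, 33^16≡9; 17 = 16 + 1, so 33^17 ≡ 9·33 ≡ 24 (mod 91)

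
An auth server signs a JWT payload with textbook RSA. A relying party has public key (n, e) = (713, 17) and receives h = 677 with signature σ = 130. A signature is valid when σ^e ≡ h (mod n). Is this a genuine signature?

genuine

σ^17 mod 713 = 677
677 = h, so the signature checks out.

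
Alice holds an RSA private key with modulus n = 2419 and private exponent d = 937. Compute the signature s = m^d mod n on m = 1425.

1827

Squares mod 2419: m^1≡1425, m^2≡1084, m^4≡1841, m^8≡262, m^16≡912, m^32≡2027, m^64≡1267, m^128≡1492, m^256≡584, m^512≡2396
937 = 512 + 256 + 128 + 32 + 8 + 1, so m^937 ≡ 2396·584·1492·2027·262·1425 ≡ 1827 (mod 2419)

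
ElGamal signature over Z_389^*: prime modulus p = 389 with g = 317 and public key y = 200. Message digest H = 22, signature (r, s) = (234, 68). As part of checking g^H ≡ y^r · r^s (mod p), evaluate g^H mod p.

353

317^2 = 100489 ≡ 127
317^4 ≡ 127^2 = 16129 ≡ 180
317^8 ≡ 180^2 = 32400 ≡ 113
317^16 ≡ 113^2 = 12769 ≡ 321
22 = 16 + 4 + 2, so 317^22 ≡ 321·180·127 ≡ 353 (mod 389)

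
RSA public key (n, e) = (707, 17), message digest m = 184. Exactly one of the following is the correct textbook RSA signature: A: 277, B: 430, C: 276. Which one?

Candidate A: Squares mod 707: 277^1≡277, 277^2≡373, 277^4≡557, 277^8≡583, 277^16≡529; 17 = 16 + 1, so 277^17 ≡ 529·277 ≡ 184 (mod 707)
  → matches m = 184
Candidate B: Squares mod 707: 430^1≡430, 430^2≡373, 430^4≡557, 430^8≡583, 430^16≡529; 17 = 16 + 1, so 430^17 ≡ 529·430 ≡ 523 (mod 707)
Candidate C: Squares mod 707: 276^1≡276, 276^2≡527, 276^4≡585, 276^8≡37, 276^16≡662; 17 = 16 + 1, so 276^17 ≡ 662·276 ≡ 306 (mod 707)

A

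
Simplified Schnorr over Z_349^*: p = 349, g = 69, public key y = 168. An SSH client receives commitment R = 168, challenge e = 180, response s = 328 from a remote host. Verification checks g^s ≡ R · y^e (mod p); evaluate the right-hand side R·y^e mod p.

234

168^2 = 28224 ≡ 304
168^4 ≡ 304^2 = 92416 ≡ 280
168^8 ≡ 280^2 = 78400 ≡ 224
168^16 ≡ 224^2 = 50176 ≡ 269
168^32 ≡ 269^2 = 72361 ≡ 118
168^64 ≡ 118^2 = 13924 ≡ 313
168^128 ≡ 313^2 = 97969 ≡ 249
180 = 128 + 32 + 16 + 4, so 168^180 ≡ 249·118·269·280 ≡ 313 (mod 349)
R · y^e ≡ 168·313 = 52584 ≡ 234 (mod 349)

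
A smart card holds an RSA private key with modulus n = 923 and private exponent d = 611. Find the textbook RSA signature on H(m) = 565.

11

(H(m))^2 ≡ 565^2 = 319225 ≡ 790
(H(m))^4 ≡ 790^2 = 624100 ≡ 152
(H(m))^8 ≡ 152^2 = 23104 ≡ 29
(H(m))^16 ≡ 29^2 = 841
(H(m))^32 ≡ 841^2 = 707281 ≡ 263
(H(m))^64 ≡ 263^2 = 69169 ≡ 867
(H(m))^128 ≡ 867^2 = 751689 ≡ 367
(H(m))^256 ≡ 367^2 = 134689 ≡ 854
(H(m))^512 ≡ 854^2 = 729316 ≡ 146
611 = 512 + 64 + 32 + 2 + 1, so (H(m))^611 ≡ 146·867·263·790·565 ≡ 11 (mod 923)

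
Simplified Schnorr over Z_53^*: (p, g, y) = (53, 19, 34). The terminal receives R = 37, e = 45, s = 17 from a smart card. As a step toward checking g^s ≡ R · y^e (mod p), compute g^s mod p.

32

Squares mod 53: 19^1≡19, 19^2≡43, 19^4≡47, 19^8≡36, 19^16≡24
17 = 16 + 1, so 19^17 ≡ 24·19 ≡ 32 (mod 53)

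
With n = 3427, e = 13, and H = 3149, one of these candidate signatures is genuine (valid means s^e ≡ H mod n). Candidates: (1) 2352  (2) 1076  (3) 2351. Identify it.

Candidate 1: 2352^13 mod 3427 = 243
Candidate 2: 1076^13 mod 3427 = 278
Candidate 3: 2351^13 mod 3427 = 3149
  → matches H = 3149

3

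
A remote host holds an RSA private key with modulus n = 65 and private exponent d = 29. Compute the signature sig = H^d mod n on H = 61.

Squares mod 65: H^1≡61, H^2≡16, H^4≡61, H^8≡16, H^16≡61
29 = 16 + 8 + 4 + 1, so H^29 ≡ 61·16·61·61 ≡ 16 (mod 65)

16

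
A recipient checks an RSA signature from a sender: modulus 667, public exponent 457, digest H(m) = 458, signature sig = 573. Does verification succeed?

sig^457 mod 667 = 212
212 ≠ 458, so verification fails.

fails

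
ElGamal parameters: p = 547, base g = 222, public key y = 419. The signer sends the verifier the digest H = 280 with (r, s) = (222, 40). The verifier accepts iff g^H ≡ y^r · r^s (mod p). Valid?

Left side g^H mod p:
222^2 = 49284 ≡ 54
222^4 ≡ 54^2 = 2916 ≡ 181
222^8 ≡ 181^2 = 32761 ≡ 488
222^16 ≡ 488^2 = 238144 ≡ 199
222^32 ≡ 199^2 = 39601 ≡ 217
222^64 ≡ 217^2 = 47089 ≡ 47
222^128 ≡ 47^2 = 2209 ≡ 21
222^256 ≡ 21^2 = 441
280 = 256 + 16 + 8, so 222^280 ≡ 441·199·488 ≡ 121 (mod 547)
Right side y^r · r^s mod p:
419^2 = 175561 ≡ 521
419^4 ≡ 521^2 = 271441 ≡ 129
419^8 ≡ 129^2 = 16641 ≡ 231
419^16 ≡ 231^2 = 53361 ≡ 302
419^32 ≡ 302^2 = 91204 ≡ 402
419^64 ≡ 402^2 = 161604 ≡ 239
419^128 ≡ 239^2 = 57121 ≡ 233
222 = 128 + 64 + 16 + 8 + 4 + 2, so 419^222 ≡ 233·239·302·231·129·521 ≡ 350 (mod 547)
222^2 = 49284 ≡ 54
222^4 ≡ 54^2 = 2916 ≡ 181
222^8 ≡ 181^2 = 32761 ≡ 488
222^16 ≡ 488^2 = 238144 ≡ 199
222^32 ≡ 199^2 = 39601 ≡ 217
40 = 32 + 8, so 222^40 ≡ 217·488 ≡ 325 (mod 547)
350·325 = 113750 ≡ 521 (mod 547)
121 ≠ 521, so verification fails.

no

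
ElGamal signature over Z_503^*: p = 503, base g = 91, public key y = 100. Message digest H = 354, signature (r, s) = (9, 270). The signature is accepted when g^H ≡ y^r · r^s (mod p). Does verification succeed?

passes

Left side g^H mod p:
91^354 mod 503 = 275
Right side y^r · r^s mod p:
100^9 mod 503 = 380
9^270 mod 503 = 100
380·100 = 38000 ≡ 275 (mod 503)
275 ≡ 275 (mod 503), so the signature is genuine.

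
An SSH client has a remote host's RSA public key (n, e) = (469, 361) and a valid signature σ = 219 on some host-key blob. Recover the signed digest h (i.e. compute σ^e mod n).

σ^2 ≡ 219^2 = 47961 ≡ 123
σ^4 ≡ 123^2 = 15129 ≡ 121
σ^8 ≡ 121^2 = 14641 ≡ 102
σ^16 ≡ 102^2 = 10404 ≡ 86
σ^32 ≡ 86^2 = 7396 ≡ 361
σ^64 ≡ 361^2 = 130321 ≡ 408
σ^128 ≡ 408^2 = 166464 ≡ 438
σ^256 ≡ 438^2 = 191844 ≡ 23
361 = 256 + 64 + 32 + 8 + 1, so σ^361 ≡ 23·408·361·102·219 ≡ 128 (mod 469)

128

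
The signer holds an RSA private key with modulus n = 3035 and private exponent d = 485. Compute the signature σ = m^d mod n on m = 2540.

1275

m^2 ≡ 2540^2 = 6451600 ≡ 2225
m^4 ≡ 2225^2 = 4950625 ≡ 540
m^8 ≡ 540^2 = 291600 ≡ 240
m^16 ≡ 240^2 = 57600 ≡ 2970
m^32 ≡ 2970^2 = 8820900 ≡ 1190
m^64 ≡ 1190^2 = 1416100 ≡ 1790
m^128 ≡ 1790^2 = 3204100 ≡ 2175
m^256 ≡ 2175^2 = 4730625 ≡ 2095
485 = 256 + 128 + 64 + 32 + 4 + 1, so m^485 ≡ 2095·2175·1790·1190·540·2540 ≡ 1275 (mod 3035)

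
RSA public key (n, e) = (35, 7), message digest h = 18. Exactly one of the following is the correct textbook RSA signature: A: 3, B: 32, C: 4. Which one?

Candidate A: Squares mod 35: 3^1≡3, 3^2≡9, 3^4≡11; 7 = 4 + 2 + 1, so 3^7 ≡ 11·9·3 ≡ 17 (mod 35)
Candidate B: Squares mod 35: 32^1≡32, 32^2≡9, 32^4≡11; 7 = 4 + 2 + 1, so 32^7 ≡ 11·9·32 ≡ 18 (mod 35)
  → matches h = 18
Candidate C: Squares mod 35: 4^1≡4, 4^2≡16, 4^4≡11; 7 = 4 + 2 + 1, so 4^7 ≡ 11·16·4 ≡ 4 (mod 35)

B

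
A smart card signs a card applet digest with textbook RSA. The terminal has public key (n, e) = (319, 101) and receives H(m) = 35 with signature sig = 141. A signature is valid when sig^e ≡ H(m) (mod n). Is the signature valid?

invalid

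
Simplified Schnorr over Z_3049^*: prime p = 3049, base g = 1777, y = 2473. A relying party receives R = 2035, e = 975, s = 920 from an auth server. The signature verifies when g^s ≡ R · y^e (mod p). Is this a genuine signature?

g^s mod p:
Squares mod 3049: 1777^1≡1777, 1777^2≡2014, 1777^4≡1026, 1777^8≡771, 1777^16≡2935, 1777^32≡800, 1777^64≡2759, 1777^128≡1777, 1777^256≡2014, 1777^512≡1026
920 = 512 + 256 + 128 + 16 + 8, so 1777^920 ≡ 1026·2014·1777·2935·771 ≡ 939 (mod 3049)
R · y^e mod p:
Squares mod 3049: 2473^1≡2473, 2473^2≡2484, 2473^4≡2129, 2473^8≡1827, 2473^16≡2323, 2473^32≡2648, 2473^64≡2253, 2473^128≡2473, 2473^256≡2484, 2473^512≡2129
975 = 512 + 256 + 128 + 64 + 8 + 4 + 2 + 1, so 2473^975 ≡ 2129·2484·2473·2253·1827·2129·2484·2473 ≡ 838 (mod 3049)
2035·838 = 1705330 ≡ 939 (mod 3049)
939 ≡ 939 (mod 3049); signature holds.

genuine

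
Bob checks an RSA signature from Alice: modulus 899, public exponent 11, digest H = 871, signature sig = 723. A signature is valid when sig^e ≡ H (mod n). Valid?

sig^2 ≡ 723^2 = 522729 ≡ 410
sig^4 ≡ 410^2 = 168100 ≡ 886
sig^8 ≡ 886^2 = 784996 ≡ 169
11 = 8 + 2 + 1, so sig^11 ≡ 169·410·723 ≡ 794 (mod 899)
The recovered value 794 does not match the digest 871.

no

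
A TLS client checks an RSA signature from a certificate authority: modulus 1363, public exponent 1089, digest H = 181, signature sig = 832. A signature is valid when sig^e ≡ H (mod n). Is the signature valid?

valid

sig^2 ≡ 832^2 = 692224 ≡ 1183
sig^4 ≡ 1183^2 = 1399489 ≡ 1051
sig^8 ≡ 1051^2 = 1104601 ≡ 571
sig^16 ≡ 571^2 = 326041 ≡ 284
sig^32 ≡ 284^2 = 80656 ≡ 239
sig^64 ≡ 239^2 = 57121 ≡ 1238
sig^128 ≡ 1238^2 = 1532644 ≡ 632
sig^256 ≡ 632^2 = 399424 ≡ 65
sig^512 ≡ 65^2 = 4225 ≡ 136
sig^1024 ≡ 136^2 = 18496 ≡ 777
1089 = 1024 + 64 + 1, so sig^1089 ≡ 777·1238·832 ≡ 181 (mod 1363)
Since 181 equals the digest 181, verification succeeds.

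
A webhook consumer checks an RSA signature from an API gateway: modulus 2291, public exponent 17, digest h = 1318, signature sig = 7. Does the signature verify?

sig^2 ≡ 7^2 = 49
sig^4 ≡ 49^2 = 2401 ≡ 110
sig^8 ≡ 110^2 = 12100 ≡ 645
sig^16 ≡ 645^2 = 416025 ≡ 1354
17 = 16 + 1, so sig^17 ≡ 1354·7 ≡ 314 (mod 2291)
314 ≠ 1318, so verification fails.

does not verify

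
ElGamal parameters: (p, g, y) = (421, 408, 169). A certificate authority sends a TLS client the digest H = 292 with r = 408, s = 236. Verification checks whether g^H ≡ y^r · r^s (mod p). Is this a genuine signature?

Left side g^H mod p:
408^2 = 166464 ≡ 169
408^4 ≡ 169^2 = 28561 ≡ 354
408^8 ≡ 354^2 = 125316 ≡ 279
408^16 ≡ 279^2 = 77841 ≡ 377
408^32 ≡ 377^2 = 142129 ≡ 252
408^64 ≡ 252^2 = 63504 ≡ 354
408^128 ≡ 354^2 = 125316 ≡ 279
408^256 ≡ 279^2 = 77841 ≡ 377
292 = 256 + 32 + 4, so 408^292 ≡ 377·252·354 ≡ 252 (mod 421)
Right side y^r · r^s mod p:
169^2 = 28561 ≡ 354
169^4 ≡ 354^2 = 125316 ≡ 279
169^8 ≡ 279^2 = 77841 ≡ 377
169^16 ≡ 377^2 = 142129 ≡ 252
169^32 ≡ 252^2 = 63504 ≡ 354
169^64 ≡ 354^2 = 125316 ≡ 279
169^128 ≡ 279^2 = 77841 ≡ 377
169^256 ≡ 377^2 = 142129 ≡ 252
408 = 256 + 128 + 16 + 8, so 169^408 ≡ 252·377·252·377 ≡ 377 (mod 421)
408^2 = 166464 ≡ 169
408^4 ≡ 169^2 = 28561 ≡ 354
408^8 ≡ 354^2 = 125316 ≡ 279
408^16 ≡ 279^2 = 77841 ≡ 377
408^32 ≡ 377^2 = 142129 ≡ 252
408^64 ≡ 252^2 = 63504 ≡ 354
408^128 ≡ 354^2 = 125316 ≡ 279
236 = 128 + 64 + 32 + 8 + 4, so 408^236 ≡ 279·354·252·279·354 ≡ 377 (mod 421)
377·377 = 142129 ≡ 252 (mod 421)
252 ≡ 252 (mod 421), so the signature is genuine.

genuine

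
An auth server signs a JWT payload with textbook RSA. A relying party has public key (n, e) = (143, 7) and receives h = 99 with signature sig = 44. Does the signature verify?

verifies

sig^2 ≡ 44^2 = 1936 ≡ 77
sig^4 ≡ 77^2 = 5929 ≡ 66
7 = 4 + 2 + 1, so sig^7 ≡ 66·77·44 ≡ 99 (mod 143)
sig^7 mod 143 = 99 matches h.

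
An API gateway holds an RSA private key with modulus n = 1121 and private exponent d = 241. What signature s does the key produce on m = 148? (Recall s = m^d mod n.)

m^2 ≡ 148^2 = 21904 ≡ 605
m^4 ≡ 605^2 = 366025 ≡ 579
m^8 ≡ 579^2 = 335241 ≡ 62
m^16 ≡ 62^2 = 3844 ≡ 481
m^32 ≡ 481^2 = 231361 ≡ 435
m^64 ≡ 435^2 = 189225 ≡ 897
m^128 ≡ 897^2 = 804609 ≡ 852
241 = 128 + 64 + 32 + 16 + 1, so m^241 ≡ 852·897·435·481·148 ≡ 621 (mod 1121)

621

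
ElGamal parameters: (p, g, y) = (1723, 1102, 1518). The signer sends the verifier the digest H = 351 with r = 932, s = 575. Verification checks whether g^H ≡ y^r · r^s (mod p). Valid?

no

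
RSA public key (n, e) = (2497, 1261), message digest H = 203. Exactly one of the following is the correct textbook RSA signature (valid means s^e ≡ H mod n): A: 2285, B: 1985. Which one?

B

Candidate A: Squares mod 2497: 2285^1≡2285, 2285^2≡2495, 2285^4≡4, 2285^8≡16, 2285^16≡256, 2285^32≡614, 2285^64≡2446, 2285^128≡104, 2285^256≡828, 2285^512≡1406, 2285^1024≡1709; 1261 = 1024 + 128 + 64 + 32 + 8 + 4 + 1, so 2285^1261 ≡ 1709·104·2446·614·16·4·2285 ≡ 1647 (mod 2497)
Candidate B: Squares mod 2497: 1985^1≡1985, 1985^2≡2456, 1985^4≡1681, 1985^8≡1654, 1985^16≡1501, 1985^32≡707, 1985^64≡449, 1985^128≡1841, 1985^256≡852, 1985^512≡1774, 1985^1024≡856; 1261 = 1024 + 128 + 64 + 32 + 8 + 4 + 1, so 1985^1261 ≡ 856·1841·449·707·1654·1681·1985 ≡ 203 (mod 2497)
  → matches H = 203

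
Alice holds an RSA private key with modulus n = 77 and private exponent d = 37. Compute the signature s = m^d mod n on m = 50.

8

m^37 mod 77 = 8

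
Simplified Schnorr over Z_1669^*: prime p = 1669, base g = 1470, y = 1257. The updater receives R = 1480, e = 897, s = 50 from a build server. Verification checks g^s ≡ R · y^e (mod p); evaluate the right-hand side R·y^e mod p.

1257^2 = 1580049 ≡ 1175
1257^4 ≡ 1175^2 = 1380625 ≡ 362
1257^8 ≡ 362^2 = 131044 ≡ 862
1257^16 ≡ 862^2 = 743044 ≡ 339
1257^32 ≡ 339^2 = 114921 ≡ 1429
1257^64 ≡ 1429^2 = 2042041 ≡ 854
1257^128 ≡ 854^2 = 729316 ≡ 1632
1257^256 ≡ 1632^2 = 2663424 ≡ 1369
1257^512 ≡ 1369^2 = 1874161 ≡ 1543
897 = 512 + 256 + 128 + 1, so 1257^897 ≡ 1543·1369·1632·1257 ≡ 950 (mod 1669)
R · y^e ≡ 1480·950 = 1406000 ≡ 702 (mod 1669)

702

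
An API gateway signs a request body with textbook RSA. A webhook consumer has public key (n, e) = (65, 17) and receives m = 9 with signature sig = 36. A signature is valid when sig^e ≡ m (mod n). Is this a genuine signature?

forged

Squares mod 65: sig^1≡36, sig^2≡61, sig^4≡16, sig^8≡61, sig^16≡16
17 = 16 + 1, so sig^17 ≡ 16·36 ≡ 56 (mod 65)
sig^17 mod 65 = 56, but m = 9.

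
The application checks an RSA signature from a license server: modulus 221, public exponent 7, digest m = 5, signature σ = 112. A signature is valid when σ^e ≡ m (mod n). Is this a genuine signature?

σ^7 mod 221 = 5
Since 5 equals the digest 5, verification succeeds.

genuine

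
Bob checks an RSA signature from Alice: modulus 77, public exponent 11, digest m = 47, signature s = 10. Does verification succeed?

fails

s^2 ≡ 10^2 = 100 ≡ 23
s^4 ≡ 23^2 = 529 ≡ 67
s^8 ≡ 67^2 = 4489 ≡ 23
11 = 8 + 2 + 1, so s^11 ≡ 23·23·10 ≡ 54 (mod 77)
54 ≠ 47, so verification fails.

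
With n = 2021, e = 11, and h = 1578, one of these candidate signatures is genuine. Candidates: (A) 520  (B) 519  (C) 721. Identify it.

B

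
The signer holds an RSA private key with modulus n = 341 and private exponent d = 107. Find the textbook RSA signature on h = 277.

337

h^107 mod 341 = 337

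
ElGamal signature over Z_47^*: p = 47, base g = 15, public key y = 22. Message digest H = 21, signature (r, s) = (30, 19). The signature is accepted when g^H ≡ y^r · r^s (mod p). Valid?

Left side g^H mod p:
Squares mod 47: 15^1≡15, 15^2≡37, 15^4≡6, 15^8≡36, 15^16≡27
21 = 16 + 4 + 1, so 15^21 ≡ 27·6·15 ≡ 33 (mod 47)
Right side y^r · r^s mod p:
Squares mod 47: 22^1≡22, 22^2≡14, 22^4≡8, 22^8≡17, 22^16≡7
30 = 16 + 8 + 4 + 2, so 22^30 ≡ 7·17·8·14 ≡ 27 (mod 47)
Squares mod 47: 30^1≡30, 30^2≡7, 30^4≡2, 30^8≡4, 30^16≡16
19 = 16 + 2 + 1, so 30^19 ≡ 16·7·30 ≡ 23 (mod 47)
27·23 = 621 ≡ 10 (mod 47)
33 ≠ 10, so verification fails.

no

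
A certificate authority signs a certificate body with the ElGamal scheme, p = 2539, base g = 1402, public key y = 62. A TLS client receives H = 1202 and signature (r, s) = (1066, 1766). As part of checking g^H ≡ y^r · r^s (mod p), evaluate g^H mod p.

1402^2 = 1965604 ≡ 418
1402^4 ≡ 418^2 = 174724 ≡ 2072
1402^8 ≡ 2072^2 = 4293184 ≡ 2274
1402^16 ≡ 2274^2 = 5171076 ≡ 1672
1402^32 ≡ 1672^2 = 2795584 ≡ 145
1402^64 ≡ 145^2 = 21025 ≡ 713
1402^128 ≡ 713^2 = 508369 ≡ 569
1402^256 ≡ 569^2 = 323761 ≡ 1308
1402^512 ≡ 1308^2 = 1710864 ≡ 2117
1402^1024 ≡ 2117^2 = 4481689 ≡ 354
1202 = 1024 + 128 + 32 + 16 + 2, so 1402^1202 ≡ 354·569·145·1672·418 ≡ 1455 (mod 2539)

1455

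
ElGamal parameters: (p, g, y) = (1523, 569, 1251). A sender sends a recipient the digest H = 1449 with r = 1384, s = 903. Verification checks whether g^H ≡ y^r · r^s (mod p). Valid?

yes

Left side g^H mod p:
Squares mod 1523: 569^1≡569, 569^2≡885, 569^4≡403, 569^8≡971, 569^16≡104, 569^32≡155, 569^64≡1180, 569^128≡378, 569^256≡1245, 569^512≡1134, 569^1024≡544
1449 = 1024 + 256 + 128 + 32 + 8 + 1, so 569^1449 ≡ 544·1245·378·155·971·569 ≡ 559 (mod 1523)
Right side y^r · r^s mod p:
Squares mod 1523: 1251^1≡1251, 1251^2≡880, 1251^4≡716, 1251^8≡928, 1251^16≡689, 1251^32≡1068, 1251^64≡1420, 1251^128≡1471, 1251^256≡1181, 1251^512≡1216, 1251^1024≡1346
1384 = 1024 + 256 + 64 + 32 + 8, so 1251^1384 ≡ 1346·1181·1420·1068·928 ≡ 357 (mod 1523)
Squares mod 1523: 1384^1≡1384, 1384^2≡1045, 1384^4≡34, 1384^8≡1156, 1384^16≡665, 1384^32≡555, 1384^64≡379, 1384^128≡479, 1384^256≡991, 1384^512≡1269
903 = 512 + 256 + 128 + 4 + 2 + 1, so 1384^903 ≡ 1269·991·479·34·1045·1384 ≡ 249 (mod 1523)
357·249 = 88893 ≡ 559 (mod 1523)
559 ≡ 559 (mod 1523), so the signature is genuine.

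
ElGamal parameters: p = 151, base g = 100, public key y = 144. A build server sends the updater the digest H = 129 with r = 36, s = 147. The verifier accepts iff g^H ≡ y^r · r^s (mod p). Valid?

yes

Left side g^H mod p:
100^2 = 10000 ≡ 34
100^4 ≡ 34^2 = 1156 ≡ 99
100^8 ≡ 99^2 = 9801 ≡ 137
100^16 ≡ 137^2 = 18769 ≡ 45
100^32 ≡ 45^2 = 2025 ≡ 62
100^64 ≡ 62^2 = 3844 ≡ 69
100^128 ≡ 69^2 = 4761 ≡ 80
129 = 128 + 1, so 100^129 ≡ 80·100 ≡ 148 (mod 151)
Right side y^r · r^s mod p:
144^2 = 20736 ≡ 49
144^4 ≡ 49^2 = 2401 ≡ 136
144^8 ≡ 136^2 = 18496 ≡ 74
144^16 ≡ 74^2 = 5476 ≡ 40
144^32 ≡ 40^2 = 1600 ≡ 90
36 = 32 + 4, so 144^36 ≡ 90·136 ≡ 9 (mod 151)
36^2 = 1296 ≡ 88
36^4 ≡ 88^2 = 7744 ≡ 43
36^8 ≡ 43^2 = 1849 ≡ 37
36^16 ≡ 37^2 = 1369 ≡ 10
36^32 ≡ 10^2 = 100
36^64 ≡ 100^2 = 10000 ≡ 34
36^128 ≡ 34^2 = 1156 ≡ 99
147 = 128 + 16 + 2 + 1, so 36^147 ≡ 99·10·88·36 ≡ 50 (mod 151)
9·50 = 450 ≡ 148 (mod 151)
148 ≡ 148 (mod 151), so the signature is genuine.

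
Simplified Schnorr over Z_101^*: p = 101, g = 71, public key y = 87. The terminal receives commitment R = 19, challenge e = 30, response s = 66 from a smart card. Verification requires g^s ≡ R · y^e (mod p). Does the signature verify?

g^s mod p:
71^2 = 5041 ≡ 92
71^4 ≡ 92^2 = 8464 ≡ 81
71^8 ≡ 81^2 = 6561 ≡ 97
71^16 ≡ 97^2 = 9409 ≡ 16
71^32 ≡ 16^2 = 256 ≡ 54
71^64 ≡ 54^2 = 2916 ≡ 88
66 = 64 + 2, so 71^66 ≡ 88·92 ≡ 16 (mod 101)
R · y^e mod p:
87^2 = 7569 ≡ 95
87^4 ≡ 95^2 = 9025 ≡ 36
87^8 ≡ 36^2 = 1296 ≡ 84
87^16 ≡ 84^2 = 7056 ≡ 87
30 = 16 + 8 + 4 + 2, so 87^30 ≡ 87·84·36·95 ≡ 1 (mod 101)
19·1 = 19 ≡ 19 (mod 101)
16 ≠ 19; the check fails.

does not verify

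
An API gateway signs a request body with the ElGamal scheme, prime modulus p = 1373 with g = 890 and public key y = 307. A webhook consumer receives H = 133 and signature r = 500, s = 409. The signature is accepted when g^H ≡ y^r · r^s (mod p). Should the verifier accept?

reject

Left side g^H mod p:
Squares mod 1373: 890^1≡890, 890^2≡1252, 890^4≡911, 890^8≡629, 890^16≡217, 890^32≡407, 890^64≡889, 890^128≡846
133 = 128 + 4 + 1, so 890^133 ≡ 846·911·890 ≡ 881 (mod 1373)
Right side y^r · r^s mod p:
Squares mod 1373: 307^1≡307, 307^2≡885, 307^4≡615, 307^8≡650, 307^16≡989, 307^32≡545, 307^64≡457, 307^128≡153, 307^256≡68
500 = 256 + 128 + 64 + 32 + 16 + 4, so 307^500 ≡ 68·153·457·545·989·615 ≡ 1004 (mod 1373)
Squares mod 1373: 500^1≡500, 500^2≡114, 500^4≡639, 500^8≡540, 500^16≡524, 500^32≡1349, 500^64≡576, 500^128≡883, 500^256≡1198
409 = 256 + 128 + 16 + 8 + 1, so 500^409 ≡ 1198·883·524·540·500 ≡ 321 (mod 1373)
1004·321 = 322284 ≡ 1002 (mod 1373)
881 ≠ 1002, so verification fails.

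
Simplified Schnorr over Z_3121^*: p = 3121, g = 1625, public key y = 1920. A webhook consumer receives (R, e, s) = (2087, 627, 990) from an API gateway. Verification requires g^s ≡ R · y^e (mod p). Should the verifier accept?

g^s mod p:
Squares mod 3121: 1625^1≡1625, 1625^2≡259, 1625^4≡1540, 1625^8≡2761, 1625^16≡1639, 1625^32≡2261, 1625^64≡3044, 1625^128≡2808, 1625^256≡1218, 1625^512≡1049
990 = 512 + 256 + 128 + 64 + 16 + 8 + 4 + 2, so 1625^990 ≡ 1049·1218·2808·3044·1639·2761·1540·259 ≡ 1563 (mod 3121)
R · y^e mod p:
Squares mod 3121: 1920^1≡1920, 1920^2≡499, 1920^4≡2442, 1920^8≡2254, 1920^16≡2649, 1920^32≡1193, 1920^64≡73, 1920^128≡2208, 1920^256≡262, 1920^512≡3103
627 = 512 + 64 + 32 + 16 + 2 + 1, so 1920^627 ≡ 3103·73·1193·2649·499·1920 ≡ 2875 (mod 3121)
2087·2875 = 6000125 ≡ 1563 (mod 3121)
1563 ≡ 1563 (mod 3121); signature holds.

accept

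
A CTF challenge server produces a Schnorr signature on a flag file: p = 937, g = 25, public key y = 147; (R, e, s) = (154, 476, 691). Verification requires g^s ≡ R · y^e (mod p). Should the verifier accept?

g^s mod p:
25^2 = 625
25^4 ≡ 625^2 = 390625 ≡ 833
25^8 ≡ 833^2 = 693889 ≡ 509
25^16 ≡ 509^2 = 259081 ≡ 469
25^32 ≡ 469^2 = 219961 ≡ 703
25^64 ≡ 703^2 = 494209 ≡ 410
25^128 ≡ 410^2 = 168100 ≡ 377
25^256 ≡ 377^2 = 142129 ≡ 642
25^512 ≡ 642^2 = 412164 ≡ 821
691 = 512 + 128 + 32 + 16 + 2 + 1, so 25^691 ≡ 821·377·703·469·625·25 ≡ 515 (mod 937)
R · y^e mod p:
147^2 = 21609 ≡ 58
147^4 ≡ 58^2 = 3364 ≡ 553
147^8 ≡ 553^2 = 305809 ≡ 347
147^16 ≡ 347^2 = 120409 ≡ 473
147^32 ≡ 473^2 = 223729 ≡ 723
147^64 ≡ 723^2 = 522729 ≡ 820
147^128 ≡ 820^2 = 672400 ≡ 571
147^256 ≡ 571^2 = 326041 ≡ 902
476 = 256 + 128 + 64 + 16 + 8 + 4, so 147^476 ≡ 902·571·820·473·347·553 ≡ 347 (mod 937)
154·347 = 53438 ≡ 29 (mod 937)
515 ≠ 29; the check fails.

reject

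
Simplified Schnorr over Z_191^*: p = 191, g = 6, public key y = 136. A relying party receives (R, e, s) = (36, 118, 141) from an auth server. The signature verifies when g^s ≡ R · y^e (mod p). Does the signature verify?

g^s mod p:
6^2 = 36
6^4 ≡ 36^2 = 1296 ≡ 150
6^8 ≡ 150^2 = 22500 ≡ 153
6^16 ≡ 153^2 = 23409 ≡ 107
6^32 ≡ 107^2 = 11449 ≡ 180
6^64 ≡ 180^2 = 32400 ≡ 121
6^128 ≡ 121^2 = 14641 ≡ 125
141 = 128 + 8 + 4 + 1, so 6^141 ≡ 125·153·150·6 ≡ 153 (mod 191)
R · y^e mod p:
136^2 = 18496 ≡ 160
136^4 ≡ 160^2 = 25600 ≡ 6
136^8 ≡ 6^2 = 36
136^16 ≡ 36^2 = 1296 ≡ 150
136^32 ≡ 150^2 = 22500 ≡ 153
136^64 ≡ 153^2 = 23409 ≡ 107
118 = 64 + 32 + 16 + 4 + 2, so 136^118 ≡ 107·153·150·6·160 ≡ 6 (mod 191)
36·6 = 216 ≡ 25 (mod 191)
153 ≠ 25; the check fails.

does not verify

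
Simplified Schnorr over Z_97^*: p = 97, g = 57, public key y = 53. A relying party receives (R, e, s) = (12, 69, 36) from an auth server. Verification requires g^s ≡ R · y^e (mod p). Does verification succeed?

g^s mod p:
57^2 = 3249 ≡ 48
57^4 ≡ 48^2 = 2304 ≡ 73
57^8 ≡ 73^2 = 5329 ≡ 91
57^16 ≡ 91^2 = 8281 ≡ 36
57^32 ≡ 36^2 = 1296 ≡ 35
36 = 32 + 4, so 57^36 ≡ 35·73 ≡ 33 (mod 97)
R · y^e mod p:
53^2 = 2809 ≡ 93
53^4 ≡ 93^2 = 8649 ≡ 16
53^8 ≡ 16^2 = 256 ≡ 62
53^16 ≡ 62^2 = 3844 ≡ 61
53^32 ≡ 61^2 = 3721 ≡ 35
53^64 ≡ 35^2 = 1225 ≡ 61
69 = 64 + 4 + 1, so 53^69 ≡ 61·16·53 ≡ 27 (mod 97)
12·27 = 324 ≡ 33 (mod 97)
33 ≡ 33 (mod 97); signature holds.

passes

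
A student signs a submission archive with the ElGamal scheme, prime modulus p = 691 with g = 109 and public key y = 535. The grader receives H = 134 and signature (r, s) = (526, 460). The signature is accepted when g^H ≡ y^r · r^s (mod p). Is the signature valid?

valid

Left side g^H mod p:
109^2 = 11881 ≡ 134
109^4 ≡ 134^2 = 17956 ≡ 681
109^8 ≡ 681^2 = 463761 ≡ 100
109^16 ≡ 100^2 = 10000 ≡ 326
109^32 ≡ 326^2 = 106276 ≡ 553
109^64 ≡ 553^2 = 305809 ≡ 387
109^128 ≡ 387^2 = 149769 ≡ 513
134 = 128 + 4 + 2, so 109^134 ≡ 513·681·134 ≡ 125 (mod 691)
Right side y^r · r^s mod p:
535^2 = 286225 ≡ 151
535^4 ≡ 151^2 = 22801 ≡ 689
535^8 ≡ 689^2 = 474721 ≡ 4
535^16 ≡ 4^2 = 16
535^32 ≡ 16^2 = 256
535^64 ≡ 256^2 = 65536 ≡ 582
535^128 ≡ 582^2 = 338724 ≡ 134
535^256 ≡ 134^2 = 17956 ≡ 681
535^512 ≡ 681^2 = 463761 ≡ 100
526 = 512 + 8 + 4 + 2, so 535^526 ≡ 100·4·689·151 ≡ 125 (mod 691)
526^2 = 276676 ≡ 276
526^4 ≡ 276^2 = 76176 ≡ 166
526^8 ≡ 166^2 = 27556 ≡ 607
526^16 ≡ 607^2 = 368449 ≡ 146
526^32 ≡ 146^2 = 21316 ≡ 586
526^64 ≡ 586^2 = 343396 ≡ 660
526^128 ≡ 660^2 = 435600 ≡ 270
526^256 ≡ 270^2 = 72900 ≡ 345
460 = 256 + 128 + 64 + 8 + 4, so 526^460 ≡ 345·270·660·607·166 ≡ 1 (mod 691)
125·1 = 125 ≡ 125 (mod 691)
125 ≡ 125 (mod 691), so the signature is genuine.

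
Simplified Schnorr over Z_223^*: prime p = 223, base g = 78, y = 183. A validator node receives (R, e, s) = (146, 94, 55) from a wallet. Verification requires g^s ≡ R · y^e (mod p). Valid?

yes

g^s mod p:
78^55 mod 223 = 181
R · y^e mod p:
183^94 mod 223 = 183
146·183 = 26718 ≡ 181 (mod 223)
181 ≡ 181 (mod 223); signature holds.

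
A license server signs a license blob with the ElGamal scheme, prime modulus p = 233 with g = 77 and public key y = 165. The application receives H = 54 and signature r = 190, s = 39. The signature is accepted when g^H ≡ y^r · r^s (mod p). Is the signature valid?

invalid

Left side g^H mod p:
77^2 = 5929 ≡ 104
77^4 ≡ 104^2 = 10816 ≡ 98
77^8 ≡ 98^2 = 9604 ≡ 51
77^16 ≡ 51^2 = 2601 ≡ 38
77^32 ≡ 38^2 = 1444 ≡ 46
54 = 32 + 16 + 4 + 2, so 77^54 ≡ 46·38·98·104 ≡ 203 (mod 233)
Right side y^r · r^s mod p:
165^2 = 27225 ≡ 197
165^4 ≡ 197^2 = 38809 ≡ 131
165^8 ≡ 131^2 = 17161 ≡ 152
165^16 ≡ 152^2 = 23104 ≡ 37
165^32 ≡ 37^2 = 1369 ≡ 204
165^64 ≡ 204^2 = 41616 ≡ 142
165^128 ≡ 142^2 = 20164 ≡ 126
190 = 128 + 32 + 16 + 8 + 4 + 2, so 165^190 ≡ 126·204·37·152·131·197 ≡ 202 (mod 233)
190^2 = 36100 ≡ 218
190^4 ≡ 218^2 = 47524 ≡ 225
190^8 ≡ 225^2 = 50625 ≡ 64
190^16 ≡ 64^2 = 4096 ≡ 135
190^32 ≡ 135^2 = 18225 ≡ 51
39 = 32 + 4 + 2 + 1, so 190^39 ≡ 51·225·218·190 ≡ 130 (mod 233)
202·130 = 26260 ≡ 164 (mod 233)
203 ≠ 164, so verification fails.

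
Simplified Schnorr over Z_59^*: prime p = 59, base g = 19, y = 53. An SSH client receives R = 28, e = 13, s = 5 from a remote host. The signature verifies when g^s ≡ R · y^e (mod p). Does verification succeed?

g^s mod p:
19^2 = 361 ≡ 7
19^4 ≡ 7^2 = 49
5 = 4 + 1, so 19^5 ≡ 49·19 ≡ 46 (mod 59)
R · y^e mod p:
53^2 = 2809 ≡ 36
53^4 ≡ 36^2 = 1296 ≡ 57
53^8 ≡ 57^2 = 3249 ≡ 4
13 = 8 + 4 + 1, so 53^13 ≡ 4·57·53 ≡ 48 (mod 59)
28·48 = 1344 ≡ 46 (mod 59)
46 ≡ 46 (mod 59); signature holds.

passes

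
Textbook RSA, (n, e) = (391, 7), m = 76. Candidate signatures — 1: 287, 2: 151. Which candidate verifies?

Candidate 1: 287^2 = 82369 ≡ 259; 287^4 ≡ 259^2 = 67081 ≡ 220; 7 = 4 + 2 + 1, so 287^7 ≡ 220·259·287 ≡ 76 (mod 391)
  → matches m = 76
Candidate 2: 151^2 = 22801 ≡ 123; 151^4 ≡ 123^2 = 15129 ≡ 271; 7 = 4 + 2 + 1, so 151^7 ≡ 271·123·151 ≡ 331 (mod 391)

1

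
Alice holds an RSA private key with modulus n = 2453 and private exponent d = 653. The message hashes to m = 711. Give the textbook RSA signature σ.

1828

m^2 ≡ 711^2 = 505521 ≡ 203
m^4 ≡ 203^2 = 41209 ≡ 1961
m^8 ≡ 1961^2 = 3845521 ≡ 1670
m^16 ≡ 1670^2 = 2788900 ≡ 2292
m^32 ≡ 2292^2 = 5253264 ≡ 1391
m^64 ≡ 1391^2 = 1934881 ≡ 1917
m^128 ≡ 1917^2 = 3674889 ≡ 295
m^256 ≡ 295^2 = 87025 ≡ 1170
m^512 ≡ 1170^2 = 1368900 ≡ 126
653 = 512 + 128 + 8 + 4 + 1, so m^653 ≡ 126·295·1670·1961·711 ≡ 1828 (mod 2453)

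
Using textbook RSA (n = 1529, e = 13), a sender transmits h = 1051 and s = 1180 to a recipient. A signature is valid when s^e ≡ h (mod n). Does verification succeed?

s^2 ≡ 1180^2 = 1392400 ≡ 1010
s^4 ≡ 1010^2 = 1020100 ≡ 257
s^8 ≡ 257^2 = 66049 ≡ 302
13 = 8 + 4 + 1, so s^13 ≡ 302·257·1180 ≡ 478 (mod 1529)
s^13 mod 1529 = 478, but h = 1051.

fails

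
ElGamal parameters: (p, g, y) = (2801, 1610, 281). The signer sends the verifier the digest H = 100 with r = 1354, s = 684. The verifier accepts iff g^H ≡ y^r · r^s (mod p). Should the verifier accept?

accept

Left side g^H mod p:
1610^2 = 2592100 ≡ 1175
1610^4 ≡ 1175^2 = 1380625 ≡ 2533
1610^8 ≡ 2533^2 = 6416089 ≡ 1799
1610^16 ≡ 1799^2 = 3236401 ≡ 1246
1610^32 ≡ 1246^2 = 1552516 ≡ 762
1610^64 ≡ 762^2 = 580644 ≡ 837
100 = 64 + 32 + 4, so 1610^100 ≡ 837·762·2533 ≡ 2233 (mod 2801)
Right side y^r · r^s mod p:
281^2 = 78961 ≡ 533
281^4 ≡ 533^2 = 284089 ≡ 1188
281^8 ≡ 1188^2 = 1411344 ≡ 2441
281^16 ≡ 2441^2 = 5958481 ≡ 754
281^32 ≡ 754^2 = 568516 ≡ 2714
281^64 ≡ 2714^2 = 7365796 ≡ 1967
281^128 ≡ 1967^2 = 3869089 ≡ 908
281^256 ≡ 908^2 = 824464 ≡ 970
281^512 ≡ 970^2 = 940900 ≡ 2565
281^1024 ≡ 2565^2 = 6579225 ≡ 2477
1354 = 1024 + 256 + 64 + 8 + 2, so 281^1354 ≡ 2477·970·1967·2441·533 ≡ 257 (mod 2801)
1354^2 = 1833316 ≡ 1462
1354^4 ≡ 1462^2 = 2137444 ≡ 281
1354^8 ≡ 281^2 = 78961 ≡ 533
1354^16 ≡ 533^2 = 284089 ≡ 1188
1354^32 ≡ 1188^2 = 1411344 ≡ 2441
1354^64 ≡ 2441^2 = 5958481 ≡ 754
1354^128 ≡ 754^2 = 568516 ≡ 2714
1354^256 ≡ 2714^2 = 7365796 ≡ 1967
1354^512 ≡ 1967^2 = 3869089 ≡ 908
684 = 512 + 128 + 32 + 8 + 4, so 1354^684 ≡ 908·2714·2441·533·281 ≡ 837 (mod 2801)
257·837 = 215109 ≡ 2233 (mod 2801)
2233 ≡ 2233 (mod 2801), so the signature is genuine.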